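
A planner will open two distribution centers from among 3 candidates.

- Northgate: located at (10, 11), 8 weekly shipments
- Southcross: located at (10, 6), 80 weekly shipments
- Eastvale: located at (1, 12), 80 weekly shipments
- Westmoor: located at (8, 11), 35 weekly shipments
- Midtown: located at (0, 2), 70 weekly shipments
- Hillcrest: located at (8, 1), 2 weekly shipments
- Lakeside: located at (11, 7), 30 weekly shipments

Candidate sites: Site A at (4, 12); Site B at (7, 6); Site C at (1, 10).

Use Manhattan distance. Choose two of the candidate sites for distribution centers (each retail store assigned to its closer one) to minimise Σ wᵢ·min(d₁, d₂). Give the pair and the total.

Evaluate every pair (each demand assigned to the nearer of the two):
  {Site B, Site C}: total = 1466
  {Site A, Site B}: total = 1643
  {Site A, Site C}: total = 2371
Best pair: {Site B, Site C} with total 1466.

{Site B, Site C}, total 1466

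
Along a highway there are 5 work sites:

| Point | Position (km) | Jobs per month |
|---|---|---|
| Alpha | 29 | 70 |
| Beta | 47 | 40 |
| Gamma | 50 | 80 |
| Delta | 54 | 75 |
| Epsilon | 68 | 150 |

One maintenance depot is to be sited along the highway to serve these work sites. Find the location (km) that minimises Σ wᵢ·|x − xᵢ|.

For a sum of weighted absolute distances on a line, the optimum is the weighted median (not the mean). Total weight W = 415; half-weight = 207.5.
Sort by position and accumulate weight:
  km 29 (Alpha, w=70) → cum 70
  km 47 (Beta, w=40) → cum 110
  km 50 (Gamma, w=80) → cum 190
  km 54 (Delta, w=75) → cum 265  ≥ 207.5 → median here
  km 68 (Epsilon, w=150) → cum 415
Optimal location: km 54.

x = 54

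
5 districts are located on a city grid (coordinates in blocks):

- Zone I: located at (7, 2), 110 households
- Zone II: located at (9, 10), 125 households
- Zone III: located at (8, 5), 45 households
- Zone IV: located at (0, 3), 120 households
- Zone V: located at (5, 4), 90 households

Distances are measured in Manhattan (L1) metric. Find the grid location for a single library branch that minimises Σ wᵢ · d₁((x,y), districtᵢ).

Manhattan distance separates: Σwᵢ(|x−xᵢ|+|y−yᵢ|) = Σwᵢ|x−xᵢ| + Σwᵢ|y−yᵢ|, so x and y are optimised independently as 1-D weighted medians.
Total weight W = 490; half = 245.
x-coordinate, sorted with cumulative weight:
  x=0 (Zone IV, w=120) cum 120
  x=5 (Zone V, w=90) cum 210
  x=7 (Zone I, w=110) cum 320  ← median
  x=8 (Zone III, w=45) cum 365
  x=9 (Zone II, w=125) cum 490
⇒ x* = 7
y-coordinate, sorted with cumulative weight:
  y=2 (Zone I, w=110) cum 110
  y=3 (Zone IV, w=120) cum 230
  y=4 (Zone V, w=90) cum 320  ← median
  y=5 (Zone III, w=45) cum 365
  y=10 (Zone II, w=125) cum 490
⇒ y* = 4

(7, 4)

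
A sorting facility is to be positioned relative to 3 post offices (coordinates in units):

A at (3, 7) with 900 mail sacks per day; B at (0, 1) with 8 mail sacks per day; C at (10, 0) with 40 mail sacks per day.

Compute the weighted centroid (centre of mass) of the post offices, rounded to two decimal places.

The minimiser of Σwᵢ‖p−pᵢ‖² is the weighted centroid p* = (Σwᵢpᵢ)/(Σwᵢ).
Σwᵢ = 948.
Σwᵢxᵢ = 900·3 + 8·0 + 40·10 = 3100.
Σwᵢyᵢ = 900·7 + 8·1 + 40·0 = 6308.
x* = 3100/948 = 3.27, y* = 6308/948 = 6.65.

(3.27, 6.65)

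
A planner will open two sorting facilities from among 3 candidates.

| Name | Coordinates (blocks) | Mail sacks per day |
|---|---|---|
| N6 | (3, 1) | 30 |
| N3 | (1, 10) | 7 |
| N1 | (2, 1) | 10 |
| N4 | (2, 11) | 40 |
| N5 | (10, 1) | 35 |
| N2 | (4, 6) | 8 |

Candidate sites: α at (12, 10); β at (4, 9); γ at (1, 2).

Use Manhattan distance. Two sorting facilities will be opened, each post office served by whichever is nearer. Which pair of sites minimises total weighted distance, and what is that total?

{β, γ}, total 672

Evaluate every pair (each demand assigned to the nearer of the two):
  {β, γ}: total = 672
  {α, β}: total = 967
  {α, γ}: total = 972
Best pair: {β, γ} with total 672.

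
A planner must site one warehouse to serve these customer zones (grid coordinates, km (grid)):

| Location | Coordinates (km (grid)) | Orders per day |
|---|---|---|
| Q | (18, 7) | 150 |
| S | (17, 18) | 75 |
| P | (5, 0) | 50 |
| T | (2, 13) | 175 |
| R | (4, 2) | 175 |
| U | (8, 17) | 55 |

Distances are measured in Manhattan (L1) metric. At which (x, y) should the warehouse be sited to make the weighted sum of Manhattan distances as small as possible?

Manhattan distance separates: Σwᵢ(|x−xᵢ|+|y−yᵢ|) = Σwᵢ|x−xᵢ| + Σwᵢ|y−yᵢ|, so x and y are optimised independently as 1-D weighted medians.
Total weight W = 680; half = 340.
x-coordinate, sorted with cumulative weight:
  x=2 (T, w=175) cum 175
  x=4 (R, w=175) cum 350  ← median
  x=5 (P, w=50) cum 400
  x=8 (U, w=55) cum 455
  x=17 (S, w=75) cum 530
  x=18 (Q, w=150) cum 680
⇒ x* = 4
y-coordinate, sorted with cumulative weight:
  y=0 (P, w=50) cum 50
  y=2 (R, w=175) cum 225
  y=7 (Q, w=150) cum 375  ← median
  y=13 (T, w=175) cum 550
  y=17 (U, w=55) cum 605
  y=18 (S, w=75) cum 680
⇒ y* = 7

(4, 7)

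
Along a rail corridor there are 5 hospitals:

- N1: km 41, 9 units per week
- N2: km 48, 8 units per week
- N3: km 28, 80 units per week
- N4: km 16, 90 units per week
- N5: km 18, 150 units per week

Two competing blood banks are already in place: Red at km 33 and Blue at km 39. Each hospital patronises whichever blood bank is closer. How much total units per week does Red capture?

320

The indifferent point is the midpoint (33+39)/2 = 36; hospitals left of it (closer to Red at 33) go to Red, those right go to Blue.
  N4 at 16 (w=90) → Red
  N5 at 18 (w=150) → Red
  N3 at 28 (w=80) → Red
  N1 at 41 (w=9) → Blue
  N2 at 48 (w=8) → Blue
Red captures 320; Blue captures 17.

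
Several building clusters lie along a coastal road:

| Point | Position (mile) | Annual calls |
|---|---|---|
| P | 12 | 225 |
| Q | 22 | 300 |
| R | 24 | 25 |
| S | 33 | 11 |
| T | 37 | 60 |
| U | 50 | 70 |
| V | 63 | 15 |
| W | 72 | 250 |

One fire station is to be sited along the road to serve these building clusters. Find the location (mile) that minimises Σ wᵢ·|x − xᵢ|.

x = 22

For a sum of weighted absolute distances on a line, the optimum is the weighted median (not the mean). Total weight W = 956; half-weight = 478.
Sort by position and accumulate weight:
  mile 12 (P, w=225) → cum 225
  mile 22 (Q, w=300) → cum 525  ≥ 478 → median here
  mile 24 (R, w=25) → cum 550
  mile 33 (S, w=11) → cum 561
  mile 37 (T, w=60) → cum 621
  mile 50 (U, w=70) → cum 691
  mile 63 (V, w=15) → cum 706
  mile 72 (W, w=250) → cum 956
Optimal location: mile 22.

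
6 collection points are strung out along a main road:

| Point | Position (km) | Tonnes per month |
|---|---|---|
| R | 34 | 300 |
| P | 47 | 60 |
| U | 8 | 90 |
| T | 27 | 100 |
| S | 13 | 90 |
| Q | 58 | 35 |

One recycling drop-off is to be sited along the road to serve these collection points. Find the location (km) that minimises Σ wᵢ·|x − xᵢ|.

x = 34

For a sum of weighted absolute distances on a line, the optimum is the weighted median (not the mean). Total weight W = 675; half-weight = 337.5.
Sort by position and accumulate weight:
  km 8 (U, w=90) → cum 90
  km 13 (S, w=90) → cum 180
  km 27 (T, w=100) → cum 280
  km 34 (R, w=300) → cum 580  ≥ 337.5 → median here
  km 47 (P, w=60) → cum 640
  km 58 (Q, w=35) → cum 675
Optimal location: km 34.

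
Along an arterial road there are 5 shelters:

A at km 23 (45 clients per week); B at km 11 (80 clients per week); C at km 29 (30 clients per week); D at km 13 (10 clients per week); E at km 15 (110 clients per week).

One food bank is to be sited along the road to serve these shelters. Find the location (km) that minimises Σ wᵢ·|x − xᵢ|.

x = 15

For a sum of weighted absolute distances on a line, the optimum is the weighted median (not the mean). Total weight W = 275; half-weight = 137.5.
Sort by position and accumulate weight:
  km 11 (B, w=80) → cum 80
  km 13 (D, w=10) → cum 90
  km 15 (E, w=110) → cum 200  ≥ 137.5 → median here
  km 23 (A, w=45) → cum 245
  km 29 (C, w=30) → cum 275
Optimal location: km 15.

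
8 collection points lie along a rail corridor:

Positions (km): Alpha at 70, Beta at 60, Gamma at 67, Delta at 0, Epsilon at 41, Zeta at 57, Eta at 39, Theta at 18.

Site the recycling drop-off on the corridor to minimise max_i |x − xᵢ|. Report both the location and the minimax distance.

location 35, max distance 35

The 1-center on a line is the midpoint of the two extreme points: leftmost at 0, rightmost at 70.
Optimal location = (0 + 70)/2 = 35; maximum distance = (70 − 0)/2 = 35.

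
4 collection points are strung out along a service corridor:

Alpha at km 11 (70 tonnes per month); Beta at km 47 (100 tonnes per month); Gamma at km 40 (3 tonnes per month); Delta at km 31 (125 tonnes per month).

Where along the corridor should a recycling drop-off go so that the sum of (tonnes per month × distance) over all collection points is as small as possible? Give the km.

x = 31

For a sum of weighted absolute distances on a line, the optimum is the weighted median (not the mean). Total weight W = 298; half-weight = 149.
Sort by position and accumulate weight:
  km 11 (Alpha, w=70) → cum 70
  km 31 (Delta, w=125) → cum 195  ≥ 149 → median here
  km 40 (Gamma, w=3) → cum 198
  km 47 (Beta, w=100) → cum 298
Optimal location: km 31.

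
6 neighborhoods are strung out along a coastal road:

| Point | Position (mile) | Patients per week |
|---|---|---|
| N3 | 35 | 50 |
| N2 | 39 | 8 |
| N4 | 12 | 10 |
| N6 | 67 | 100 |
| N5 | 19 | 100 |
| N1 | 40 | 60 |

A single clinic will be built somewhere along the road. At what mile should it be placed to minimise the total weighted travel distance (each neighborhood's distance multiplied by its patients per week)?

x = 39

For a sum of weighted absolute distances on a line, the optimum is the weighted median (not the mean). Total weight W = 328; half-weight = 164.
Sort by position and accumulate weight:
  mile 12 (N4, w=10) → cum 10
  mile 19 (N5, w=100) → cum 110
  mile 35 (N3, w=50) → cum 160
  mile 39 (N2, w=8) → cum 168  ≥ 164 → median here
  mile 40 (N1, w=60) → cum 228
  mile 67 (N6, w=100) → cum 328
Optimal location: mile 39.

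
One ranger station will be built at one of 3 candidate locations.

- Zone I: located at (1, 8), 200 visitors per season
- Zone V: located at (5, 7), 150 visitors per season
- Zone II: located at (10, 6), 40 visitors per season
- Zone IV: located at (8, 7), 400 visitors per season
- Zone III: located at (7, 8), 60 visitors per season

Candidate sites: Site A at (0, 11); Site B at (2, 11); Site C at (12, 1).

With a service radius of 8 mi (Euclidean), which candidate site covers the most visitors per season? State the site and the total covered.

Site B, covering 810

Coverage radius r = 8 mi; a point is covered iff (Δx)²+(Δy)² ≤ 8² = 64.
  Site A (0, 11): covers {Zone I, Zone V, Zone III} → 410
  Site B (2, 11): covers {Zone I, Zone V, Zone IV, Zone III} → 810
  Site C (12, 1): covers {Zone II, Zone IV} → 440
Maximum coverage at Site B: 810 visitors per season.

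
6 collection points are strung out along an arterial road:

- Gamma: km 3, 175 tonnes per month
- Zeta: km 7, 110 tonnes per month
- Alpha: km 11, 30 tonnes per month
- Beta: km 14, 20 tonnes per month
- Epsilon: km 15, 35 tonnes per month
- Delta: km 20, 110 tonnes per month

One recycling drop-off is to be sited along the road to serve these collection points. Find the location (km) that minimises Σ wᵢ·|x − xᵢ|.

x = 7

For a sum of weighted absolute distances on a line, the optimum is the weighted median (not the mean). Total weight W = 480; half-weight = 240.
Sort by position and accumulate weight:
  km 3 (Gamma, w=175) → cum 175
  km 7 (Zeta, w=110) → cum 285  ≥ 240 → median here
  km 11 (Alpha, w=30) → cum 315
  km 14 (Beta, w=20) → cum 335
  km 15 (Epsilon, w=35) → cum 370
  km 20 (Delta, w=110) → cum 480
Optimal location: km 7.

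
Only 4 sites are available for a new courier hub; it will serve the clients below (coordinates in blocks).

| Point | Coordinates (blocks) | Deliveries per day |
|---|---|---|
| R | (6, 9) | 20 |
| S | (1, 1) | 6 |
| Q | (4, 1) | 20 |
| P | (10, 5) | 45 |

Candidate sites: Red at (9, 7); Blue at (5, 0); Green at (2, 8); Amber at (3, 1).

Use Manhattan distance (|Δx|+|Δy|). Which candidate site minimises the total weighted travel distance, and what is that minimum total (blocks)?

Total weighted distance at each candidate:
  Red (9, 7): total = 539
  Blue (5, 0): total = 720
  Green (2, 8): total = 823
  Amber (3, 1): total = 747
Minimum is at Red with total 539 blocks.

Red, total 539 blocks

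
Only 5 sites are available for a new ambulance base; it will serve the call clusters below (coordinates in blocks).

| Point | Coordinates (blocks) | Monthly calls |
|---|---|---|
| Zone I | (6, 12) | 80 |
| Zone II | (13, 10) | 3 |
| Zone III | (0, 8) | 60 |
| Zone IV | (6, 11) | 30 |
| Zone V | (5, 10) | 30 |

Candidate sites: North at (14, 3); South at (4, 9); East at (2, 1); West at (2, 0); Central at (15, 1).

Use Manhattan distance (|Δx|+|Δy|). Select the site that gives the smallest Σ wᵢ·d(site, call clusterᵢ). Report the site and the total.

South, total 910 blocks

Total weighted distance at each candidate:
  North (14, 3): total = 3484
  South (4, 9): total = 910
  East (2, 1): total = 2580
  West (2, 0): total = 2783
  Central (15, 1): total = 4093
Minimum is at South with total 910 blocks.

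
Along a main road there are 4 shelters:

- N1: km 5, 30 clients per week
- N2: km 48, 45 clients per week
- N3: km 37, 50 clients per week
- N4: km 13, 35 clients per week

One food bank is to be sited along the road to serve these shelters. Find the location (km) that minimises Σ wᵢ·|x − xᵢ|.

For a sum of weighted absolute distances on a line, the optimum is the weighted median (not the mean). Total weight W = 160; half-weight = 80.
Sort by position and accumulate weight:
  km 5 (N1, w=30) → cum 30
  km 13 (N4, w=35) → cum 65
  km 37 (N3, w=50) → cum 115  ≥ 80 → median here
  km 48 (N2, w=45) → cum 160
Optimal location: km 37.

x = 37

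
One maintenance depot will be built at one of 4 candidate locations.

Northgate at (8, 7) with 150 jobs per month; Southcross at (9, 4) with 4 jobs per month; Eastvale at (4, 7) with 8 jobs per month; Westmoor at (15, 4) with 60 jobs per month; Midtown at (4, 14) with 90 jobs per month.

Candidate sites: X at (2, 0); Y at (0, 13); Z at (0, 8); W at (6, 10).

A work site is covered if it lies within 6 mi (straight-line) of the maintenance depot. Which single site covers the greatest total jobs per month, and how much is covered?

Coverage radius r = 6 mi; a point is covered iff (Δx)²+(Δy)² ≤ 6² = 36.
  X (2, 0): covers {none} → 0
  Y (0, 13): covers {Midtown} → 90
  Z (0, 8): covers {Eastvale} → 8
  W (6, 10): covers {Northgate, Eastvale, Midtown} → 248
Maximum coverage at W: 248 jobs per month.

W, covering 248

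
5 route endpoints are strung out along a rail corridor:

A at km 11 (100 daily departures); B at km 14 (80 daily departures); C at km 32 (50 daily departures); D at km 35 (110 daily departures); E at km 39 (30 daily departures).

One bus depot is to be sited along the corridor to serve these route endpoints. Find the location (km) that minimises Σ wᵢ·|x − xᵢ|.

x = 32

For a sum of weighted absolute distances on a line, the optimum is the weighted median (not the mean). Total weight W = 370; half-weight = 185.
Sort by position and accumulate weight:
  km 11 (A, w=100) → cum 100
  km 14 (B, w=80) → cum 180
  km 32 (C, w=50) → cum 230  ≥ 185 → median here
  km 35 (D, w=110) → cum 340
  km 39 (E, w=30) → cum 370
Optimal location: km 32.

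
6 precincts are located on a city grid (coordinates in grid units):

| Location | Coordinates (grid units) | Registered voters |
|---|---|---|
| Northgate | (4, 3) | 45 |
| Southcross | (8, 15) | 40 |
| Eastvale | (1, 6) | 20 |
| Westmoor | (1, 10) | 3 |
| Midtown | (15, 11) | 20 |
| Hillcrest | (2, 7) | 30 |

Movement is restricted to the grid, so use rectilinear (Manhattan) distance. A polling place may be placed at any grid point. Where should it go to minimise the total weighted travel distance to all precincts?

Manhattan distance separates: Σwᵢ(|x−xᵢ|+|y−yᵢ|) = Σwᵢ|x−xᵢ| + Σwᵢ|y−yᵢ|, so x and y are optimised independently as 1-D weighted medians.
Total weight W = 158; half = 79.
x-coordinate, sorted with cumulative weight:
  x=1 (Eastvale, w=20) cum 20
  x=1 (Westmoor, w=3) cum 23
  x=2 (Hillcrest, w=30) cum 53
  x=4 (Northgate, w=45) cum 98  ← median
  x=8 (Southcross, w=40) cum 138
  x=15 (Midtown, w=20) cum 158
⇒ x* = 4
y-coordinate, sorted with cumulative weight:
  y=3 (Northgate, w=45) cum 45
  y=6 (Eastvale, w=20) cum 65
  y=7 (Hillcrest, w=30) cum 95  ← median
  y=10 (Westmoor, w=3) cum 98
  y=11 (Midtown, w=20) cum 118
  y=15 (Southcross, w=40) cum 158
⇒ y* = 7

(4, 7)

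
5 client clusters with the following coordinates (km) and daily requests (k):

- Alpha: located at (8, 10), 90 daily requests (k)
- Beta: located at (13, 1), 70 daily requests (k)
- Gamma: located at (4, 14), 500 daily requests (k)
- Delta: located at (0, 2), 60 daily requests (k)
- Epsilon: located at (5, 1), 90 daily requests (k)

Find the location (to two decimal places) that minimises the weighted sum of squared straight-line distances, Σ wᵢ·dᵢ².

The minimiser of Σwᵢ‖p−pᵢ‖² is the weighted centroid p* = (Σwᵢpᵢ)/(Σwᵢ).
Σwᵢ = 810.
Σwᵢxᵢ = 90·8 + 70·13 + 500·4 + 60·0 + 90·5 = 4080.
Σwᵢyᵢ = 90·10 + 70·1 + 500·14 + 60·2 + 90·1 = 8180.
x* = 4080/810 = 5.04, y* = 8180/810 = 10.10.

(5.04, 10.10)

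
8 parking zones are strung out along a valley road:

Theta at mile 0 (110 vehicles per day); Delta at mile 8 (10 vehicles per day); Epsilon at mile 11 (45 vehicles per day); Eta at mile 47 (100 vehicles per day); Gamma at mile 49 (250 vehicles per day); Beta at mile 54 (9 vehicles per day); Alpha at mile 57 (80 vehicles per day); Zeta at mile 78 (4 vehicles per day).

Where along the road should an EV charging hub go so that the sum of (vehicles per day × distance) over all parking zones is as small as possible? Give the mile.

For a sum of weighted absolute distances on a line, the optimum is the weighted median (not the mean). Total weight W = 608; half-weight = 304.
Sort by position and accumulate weight:
  mile 0 (Theta, w=110) → cum 110
  mile 8 (Delta, w=10) → cum 120
  mile 11 (Epsilon, w=45) → cum 165
  mile 47 (Eta, w=100) → cum 265
  mile 49 (Gamma, w=250) → cum 515  ≥ 304 → median here
  mile 54 (Beta, w=9) → cum 524
  mile 57 (Alpha, w=80) → cum 604
  mile 78 (Zeta, w=4) → cum 608
Optimal location: mile 49.

x = 49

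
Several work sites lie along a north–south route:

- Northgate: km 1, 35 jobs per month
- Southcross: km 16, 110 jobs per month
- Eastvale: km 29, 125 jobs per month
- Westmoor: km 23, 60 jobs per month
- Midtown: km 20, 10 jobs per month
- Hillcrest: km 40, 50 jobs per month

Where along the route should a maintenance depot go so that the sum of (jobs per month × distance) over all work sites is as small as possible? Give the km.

x = 23

For a sum of weighted absolute distances on a line, the optimum is the weighted median (not the mean). Total weight W = 390; half-weight = 195.
Sort by position and accumulate weight:
  km 1 (Northgate, w=35) → cum 35
  km 16 (Southcross, w=110) → cum 145
  km 20 (Midtown, w=10) → cum 155
  km 23 (Westmoor, w=60) → cum 215  ≥ 195 → median here
  km 29 (Eastvale, w=125) → cum 340
  km 40 (Hillcrest, w=50) → cum 390
Optimal location: km 23.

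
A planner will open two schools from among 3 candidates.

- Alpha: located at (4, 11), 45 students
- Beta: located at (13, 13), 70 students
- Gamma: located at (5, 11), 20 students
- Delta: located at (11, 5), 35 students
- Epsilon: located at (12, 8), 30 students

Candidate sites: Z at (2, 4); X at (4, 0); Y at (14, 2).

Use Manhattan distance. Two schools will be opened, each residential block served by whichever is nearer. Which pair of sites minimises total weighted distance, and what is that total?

{Z, Y}, total 1895

Evaluate every pair (each demand assigned to the nearer of the two):
  {Z, Y}: total = 1895
  {X, Y}: total = 2025
  {Z, X}: total = 2775
Best pair: {Z, Y} with total 1895.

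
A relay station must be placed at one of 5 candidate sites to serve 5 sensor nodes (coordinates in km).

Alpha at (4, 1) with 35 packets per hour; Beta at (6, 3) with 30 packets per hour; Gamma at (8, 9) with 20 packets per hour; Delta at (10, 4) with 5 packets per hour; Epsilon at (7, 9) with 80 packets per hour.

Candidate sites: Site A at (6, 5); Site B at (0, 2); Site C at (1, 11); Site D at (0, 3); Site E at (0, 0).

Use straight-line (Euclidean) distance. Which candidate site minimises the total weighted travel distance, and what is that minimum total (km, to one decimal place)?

Site A, total 656.4 km

Total weighted distance at each candidate:
  Site A (6, 5): total = 656.4
  Site B (0, 2): total = 1382.3
  Site C (1, 11): total = 1357.0
  Site D (0, 3): total = 1324.3
  Site E (0, 0): total = 1552.4
Minimum is at Site A with total 656.4 km.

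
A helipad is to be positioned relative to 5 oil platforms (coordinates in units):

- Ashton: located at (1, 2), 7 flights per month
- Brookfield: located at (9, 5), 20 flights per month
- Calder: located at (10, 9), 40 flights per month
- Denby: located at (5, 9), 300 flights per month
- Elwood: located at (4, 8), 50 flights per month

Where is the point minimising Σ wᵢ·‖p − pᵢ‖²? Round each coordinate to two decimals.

The minimiser of Σwᵢ‖p−pᵢ‖² is the weighted centroid p* = (Σwᵢpᵢ)/(Σwᵢ).
Σwᵢ = 417.
Σwᵢxᵢ = 7·1 + 20·9 + 40·10 + 300·5 + 50·4 = 2287.
Σwᵢyᵢ = 7·2 + 20·5 + 40·9 + 300·9 + 50·8 = 3574.
x* = 2287/417 = 5.48, y* = 3574/417 = 8.57.

(5.48, 8.57)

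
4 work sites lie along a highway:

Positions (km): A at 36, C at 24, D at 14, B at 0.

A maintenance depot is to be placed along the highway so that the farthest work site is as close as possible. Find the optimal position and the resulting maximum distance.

The 1-center on a line is the midpoint of the two extreme points: leftmost at 0, rightmost at 36.
Optimal location = (0 + 36)/2 = 18; maximum distance = (36 − 0)/2 = 18.

location 18, max distance 18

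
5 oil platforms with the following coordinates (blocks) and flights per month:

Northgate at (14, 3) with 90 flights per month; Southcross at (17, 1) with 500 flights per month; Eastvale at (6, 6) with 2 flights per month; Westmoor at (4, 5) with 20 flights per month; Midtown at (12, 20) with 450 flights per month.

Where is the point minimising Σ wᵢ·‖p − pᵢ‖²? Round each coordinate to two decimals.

(14.36, 9.31)

The minimiser of Σwᵢ‖p−pᵢ‖² is the weighted centroid p* = (Σwᵢpᵢ)/(Σwᵢ).
Σwᵢ = 1062.
Σwᵢxᵢ = 90·14 + 500·17 + 2·6 + 20·4 + 450·12 = 15252.
Σwᵢyᵢ = 90·3 + 500·1 + 2·6 + 20·5 + 450·20 = 9882.
x* = 15252/1062 = 14.36, y* = 9882/1062 = 9.31.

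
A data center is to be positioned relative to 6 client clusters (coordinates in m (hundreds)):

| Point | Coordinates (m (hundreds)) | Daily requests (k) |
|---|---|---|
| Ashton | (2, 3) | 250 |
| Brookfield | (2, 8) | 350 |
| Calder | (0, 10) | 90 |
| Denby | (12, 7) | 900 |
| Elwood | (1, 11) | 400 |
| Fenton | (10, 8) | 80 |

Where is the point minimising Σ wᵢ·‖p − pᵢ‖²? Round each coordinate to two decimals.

(6.38, 7.63)

The minimiser of Σwᵢ‖p−pᵢ‖² is the weighted centroid p* = (Σwᵢpᵢ)/(Σwᵢ).
Σwᵢ = 2070.
Σwᵢxᵢ = 250·2 + 350·2 + 90·0 + 900·12 + 400·1 + 80·10 = 13200.
Σwᵢyᵢ = 250·3 + 350·8 + 90·10 + 900·7 + 400·11 + 80·8 = 15790.
x* = 13200/2070 = 6.38, y* = 15790/2070 = 7.63.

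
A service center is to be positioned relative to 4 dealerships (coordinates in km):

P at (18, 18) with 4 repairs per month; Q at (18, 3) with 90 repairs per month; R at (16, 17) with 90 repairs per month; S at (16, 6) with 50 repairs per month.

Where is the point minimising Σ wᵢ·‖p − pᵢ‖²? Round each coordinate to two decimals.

The minimiser of Σwᵢ‖p−pᵢ‖² is the weighted centroid p* = (Σwᵢpᵢ)/(Σwᵢ).
Σwᵢ = 234.
Σwᵢxᵢ = 4·18 + 90·18 + 90·16 + 50·16 = 3932.
Σwᵢyᵢ = 4·18 + 90·3 + 90·17 + 50·6 = 2172.
x* = 3932/234 = 16.80, y* = 2172/234 = 9.28.

(16.80, 9.28)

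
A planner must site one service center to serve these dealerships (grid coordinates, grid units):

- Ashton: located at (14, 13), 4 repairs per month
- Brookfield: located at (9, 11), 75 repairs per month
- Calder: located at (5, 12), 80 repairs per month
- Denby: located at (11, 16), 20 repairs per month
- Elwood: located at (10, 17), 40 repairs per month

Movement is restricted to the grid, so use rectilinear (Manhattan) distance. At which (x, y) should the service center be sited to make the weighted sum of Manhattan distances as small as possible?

Manhattan distance separates: Σwᵢ(|x−xᵢ|+|y−yᵢ|) = Σwᵢ|x−xᵢ| + Σwᵢ|y−yᵢ|, so x and y are optimised independently as 1-D weighted medians.
Total weight W = 219; half = 109.5.
x-coordinate, sorted with cumulative weight:
  x=5 (Calder, w=80) cum 80
  x=9 (Brookfield, w=75) cum 155  ← median
  x=10 (Elwood, w=40) cum 195
  x=11 (Denby, w=20) cum 215
  x=14 (Ashton, w=4) cum 219
⇒ x* = 9
y-coordinate, sorted with cumulative weight:
  y=11 (Brookfield, w=75) cum 75
  y=12 (Calder, w=80) cum 155  ← median
  y=13 (Ashton, w=4) cum 159
  y=16 (Denby, w=20) cum 179
  y=17 (Elwood, w=40) cum 219
⇒ y* = 12

(9, 12)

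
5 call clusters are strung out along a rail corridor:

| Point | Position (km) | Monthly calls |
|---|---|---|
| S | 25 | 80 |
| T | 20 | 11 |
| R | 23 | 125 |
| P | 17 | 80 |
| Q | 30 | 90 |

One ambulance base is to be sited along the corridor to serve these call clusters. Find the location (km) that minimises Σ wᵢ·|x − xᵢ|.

x = 23

For a sum of weighted absolute distances on a line, the optimum is the weighted median (not the mean). Total weight W = 386; half-weight = 193.
Sort by position and accumulate weight:
  km 17 (P, w=80) → cum 80
  km 20 (T, w=11) → cum 91
  km 23 (R, w=125) → cum 216  ≥ 193 → median here
  km 25 (S, w=80) → cum 296
  km 30 (Q, w=90) → cum 386
Optimal location: km 23.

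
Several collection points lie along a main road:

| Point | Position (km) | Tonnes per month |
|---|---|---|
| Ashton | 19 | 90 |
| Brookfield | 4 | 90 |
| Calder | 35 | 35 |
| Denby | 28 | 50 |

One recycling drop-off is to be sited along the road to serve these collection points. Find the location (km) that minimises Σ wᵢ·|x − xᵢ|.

x = 19

For a sum of weighted absolute distances on a line, the optimum is the weighted median (not the mean). Total weight W = 265; half-weight = 132.5.
Sort by position and accumulate weight:
  km 4 (Brookfield, w=90) → cum 90
  km 19 (Ashton, w=90) → cum 180  ≥ 132.5 → median here
  km 28 (Denby, w=50) → cum 230
  km 35 (Calder, w=35) → cum 265
Optimal location: km 19.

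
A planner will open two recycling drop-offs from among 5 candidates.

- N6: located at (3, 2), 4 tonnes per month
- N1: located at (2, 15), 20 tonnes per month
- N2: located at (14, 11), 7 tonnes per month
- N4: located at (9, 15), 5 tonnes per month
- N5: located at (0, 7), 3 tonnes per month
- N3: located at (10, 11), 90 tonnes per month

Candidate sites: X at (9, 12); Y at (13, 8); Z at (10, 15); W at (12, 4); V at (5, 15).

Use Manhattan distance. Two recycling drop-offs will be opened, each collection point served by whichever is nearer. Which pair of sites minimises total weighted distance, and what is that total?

Evaluate every pair (each demand assigned to the nearer of the two):
  {X, V}: total = 396
  {X, Z}: total = 493
  {X, W}: total = 523
  {X, Y}: total = 529
  {Z, V}: total = 580
  {Y, Z}: total = 659
  {Z, W}: total = 670
  {Y, V}: total = 747
  {W, V}: total = 1036
  {Y, W}: total = 1069
Best pair: {X, V} with total 396.

{X, V}, total 396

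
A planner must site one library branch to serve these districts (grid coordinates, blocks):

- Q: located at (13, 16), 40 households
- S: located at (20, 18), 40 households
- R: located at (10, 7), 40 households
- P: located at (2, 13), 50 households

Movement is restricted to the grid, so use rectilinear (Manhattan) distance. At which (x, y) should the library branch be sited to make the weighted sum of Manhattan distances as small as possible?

Manhattan distance separates: Σwᵢ(|x−xᵢ|+|y−yᵢ|) = Σwᵢ|x−xᵢ| + Σwᵢ|y−yᵢ|, so x and y are optimised independently as 1-D weighted medians.
Total weight W = 170; half = 85.
x-coordinate, sorted with cumulative weight:
  x=2 (P, w=50) cum 50
  x=10 (R, w=40) cum 90  ← median
  x=13 (Q, w=40) cum 130
  x=20 (S, w=40) cum 170
⇒ x* = 10
y-coordinate, sorted with cumulative weight:
  y=7 (R, w=40) cum 40
  y=13 (P, w=50) cum 90  ← median
  y=16 (Q, w=40) cum 130
  y=18 (S, w=40) cum 170
⇒ y* = 13

(10, 13)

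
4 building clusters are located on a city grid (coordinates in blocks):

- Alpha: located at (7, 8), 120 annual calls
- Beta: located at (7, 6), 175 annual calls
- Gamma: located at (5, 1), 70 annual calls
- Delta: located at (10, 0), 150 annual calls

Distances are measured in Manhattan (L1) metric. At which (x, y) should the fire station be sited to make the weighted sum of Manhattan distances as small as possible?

Manhattan distance separates: Σwᵢ(|x−xᵢ|+|y−yᵢ|) = Σwᵢ|x−xᵢ| + Σwᵢ|y−yᵢ|, so x and y are optimised independently as 1-D weighted medians.
Total weight W = 515; half = 257.5.
x-coordinate, sorted with cumulative weight:
  x=5 (Gamma, w=70) cum 70
  x=7 (Alpha, w=120) cum 190
  x=7 (Beta, w=175) cum 365  ← median
  x=10 (Delta, w=150) cum 515
⇒ x* = 7
y-coordinate, sorted with cumulative weight:
  y=0 (Delta, w=150) cum 150
  y=1 (Gamma, w=70) cum 220
  y=6 (Beta, w=175) cum 395  ← median
  y=8 (Alpha, w=120) cum 515
⇒ y* = 6

(7, 6)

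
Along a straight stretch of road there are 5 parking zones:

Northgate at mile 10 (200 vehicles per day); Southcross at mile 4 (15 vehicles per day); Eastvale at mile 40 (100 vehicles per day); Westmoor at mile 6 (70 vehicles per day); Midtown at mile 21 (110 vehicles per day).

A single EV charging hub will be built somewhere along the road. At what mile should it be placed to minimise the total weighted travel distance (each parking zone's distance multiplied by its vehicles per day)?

x = 10

For a sum of weighted absolute distances on a line, the optimum is the weighted median (not the mean). Total weight W = 495; half-weight = 247.5.
Sort by position and accumulate weight:
  mile 4 (Southcross, w=15) → cum 15
  mile 6 (Westmoor, w=70) → cum 85
  mile 10 (Northgate, w=200) → cum 285  ≥ 247.5 → median here
  mile 21 (Midtown, w=110) → cum 395
  mile 40 (Eastvale, w=100) → cum 495
Optimal location: mile 10.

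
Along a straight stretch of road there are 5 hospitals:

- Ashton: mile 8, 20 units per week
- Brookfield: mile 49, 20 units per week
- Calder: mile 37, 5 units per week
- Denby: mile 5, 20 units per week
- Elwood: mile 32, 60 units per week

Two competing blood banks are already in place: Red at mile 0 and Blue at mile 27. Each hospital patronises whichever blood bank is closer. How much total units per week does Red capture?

40

The indifferent point is the midpoint (0+27)/2 = 13.5; hospitals left of it (closer to Red at 0) go to Red, those right go to Blue.
  Denby at 5 (w=20) → Red
  Ashton at 8 (w=20) → Red
  Elwood at 32 (w=60) → Blue
  Calder at 37 (w=5) → Blue
  Brookfield at 49 (w=20) → Blue
Red captures 40; Blue captures 85.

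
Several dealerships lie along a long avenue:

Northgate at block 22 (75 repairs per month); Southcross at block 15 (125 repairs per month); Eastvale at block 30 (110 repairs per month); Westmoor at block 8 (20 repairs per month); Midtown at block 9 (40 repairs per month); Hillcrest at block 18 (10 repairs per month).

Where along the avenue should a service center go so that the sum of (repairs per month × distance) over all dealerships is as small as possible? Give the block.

For a sum of weighted absolute distances on a line, the optimum is the weighted median (not the mean). Total weight W = 380; half-weight = 190.
Sort by position and accumulate weight:
  block 8 (Westmoor, w=20) → cum 20
  block 9 (Midtown, w=40) → cum 60
  block 15 (Southcross, w=125) → cum 185
  block 18 (Hillcrest, w=10) → cum 195  ≥ 190 → median here
  block 22 (Northgate, w=75) → cum 270
  block 30 (Eastvale, w=110) → cum 380
Optimal location: block 18.

x = 18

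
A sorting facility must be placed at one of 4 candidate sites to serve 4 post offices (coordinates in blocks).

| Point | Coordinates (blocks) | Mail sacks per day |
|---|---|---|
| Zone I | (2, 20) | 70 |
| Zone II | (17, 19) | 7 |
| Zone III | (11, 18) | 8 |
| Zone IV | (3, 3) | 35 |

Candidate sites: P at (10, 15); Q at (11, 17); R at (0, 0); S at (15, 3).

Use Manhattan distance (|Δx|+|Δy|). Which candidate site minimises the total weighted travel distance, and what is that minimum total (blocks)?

Total weighted distance at each candidate:
  P (10, 15): total = 1684
  Q (11, 17): total = 1674
  R (0, 0): total = 2234
  S (15, 3): total = 2798
Minimum is at Q with total 1674 blocks.

Q, total 1674 blocks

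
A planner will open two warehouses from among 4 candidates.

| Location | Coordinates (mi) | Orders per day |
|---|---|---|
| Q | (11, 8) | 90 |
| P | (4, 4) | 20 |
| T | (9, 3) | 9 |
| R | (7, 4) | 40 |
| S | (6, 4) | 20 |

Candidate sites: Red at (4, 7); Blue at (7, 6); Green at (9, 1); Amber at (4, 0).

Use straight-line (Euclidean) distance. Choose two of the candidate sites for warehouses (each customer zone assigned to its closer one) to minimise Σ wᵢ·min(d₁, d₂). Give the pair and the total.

{Blue, Green}, total 617.3

Evaluate every pair (each demand assigned to the nearer of the two):
  {Blue, Green}: total = 617.3
  {Red, Blue}: total = 619.7
  {Blue, Amber}: total = 631.8
  {Red, Green}: total = 930.7
  {Green, Amber}: total = 982.3
  {Red, Amber}: total = 990.7
Best pair: {Blue, Green} with total 617.3.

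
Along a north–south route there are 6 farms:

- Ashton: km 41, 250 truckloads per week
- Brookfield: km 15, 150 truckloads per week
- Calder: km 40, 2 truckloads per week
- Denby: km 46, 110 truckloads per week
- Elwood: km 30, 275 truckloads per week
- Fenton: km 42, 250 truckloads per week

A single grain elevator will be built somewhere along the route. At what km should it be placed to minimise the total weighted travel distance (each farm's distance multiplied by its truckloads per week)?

x = 41

For a sum of weighted absolute distances on a line, the optimum is the weighted median (not the mean). Total weight W = 1037; half-weight = 518.5.
Sort by position and accumulate weight:
  km 15 (Brookfield, w=150) → cum 150
  km 30 (Elwood, w=275) → cum 425
  km 40 (Calder, w=2) → cum 427
  km 41 (Ashton, w=250) → cum 677  ≥ 518.5 → median here
  km 42 (Fenton, w=250) → cum 927
  km 46 (Denby, w=110) → cum 1037
Optimal location: km 41.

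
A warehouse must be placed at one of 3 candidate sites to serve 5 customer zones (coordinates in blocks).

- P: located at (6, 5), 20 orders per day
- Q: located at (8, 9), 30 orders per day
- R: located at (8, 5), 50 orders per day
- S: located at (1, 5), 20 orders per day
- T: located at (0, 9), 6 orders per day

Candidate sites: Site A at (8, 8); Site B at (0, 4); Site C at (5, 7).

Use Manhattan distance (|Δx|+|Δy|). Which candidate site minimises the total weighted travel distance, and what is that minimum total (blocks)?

Total weighted distance at each candidate:
  Site A (8, 8): total = 534
  Site B (0, 4): total = 1050
  Site C (5, 7): total = 622
Minimum is at Site A with total 534 blocks.

Site A, total 534 blocks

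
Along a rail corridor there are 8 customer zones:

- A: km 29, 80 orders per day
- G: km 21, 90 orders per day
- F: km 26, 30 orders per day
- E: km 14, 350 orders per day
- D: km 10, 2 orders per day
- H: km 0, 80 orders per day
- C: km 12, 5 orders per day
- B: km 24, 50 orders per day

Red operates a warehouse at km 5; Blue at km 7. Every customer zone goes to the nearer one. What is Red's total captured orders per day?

The indifferent point is the midpoint (5+7)/2 = 6; customer zones left of it (closer to Red at 5) go to Red, those right go to Blue.
  H at 0 (w=80) → Red
  D at 10 (w=2) → Blue
  C at 12 (w=5) → Blue
  E at 14 (w=350) → Blue
  G at 21 (w=90) → Blue
  B at 24 (w=50) → Blue
  F at 26 (w=30) → Blue
  A at 29 (w=80) → Blue
Red captures 80; Blue captures 607.

80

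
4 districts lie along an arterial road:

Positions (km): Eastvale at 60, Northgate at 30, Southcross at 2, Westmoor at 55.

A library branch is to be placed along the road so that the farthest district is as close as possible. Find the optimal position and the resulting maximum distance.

The 1-center on a line is the midpoint of the two extreme points: leftmost at 2, rightmost at 60.
Optimal location = (2 + 60)/2 = 31; maximum distance = (60 − 2)/2 = 29.

location 31, max distance 29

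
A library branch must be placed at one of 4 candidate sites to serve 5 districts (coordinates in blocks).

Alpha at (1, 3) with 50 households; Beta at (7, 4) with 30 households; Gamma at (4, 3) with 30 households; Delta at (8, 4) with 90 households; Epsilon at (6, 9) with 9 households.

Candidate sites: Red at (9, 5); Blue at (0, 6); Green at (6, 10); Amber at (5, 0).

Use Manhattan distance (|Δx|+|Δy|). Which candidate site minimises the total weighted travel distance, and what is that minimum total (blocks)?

Total weighted distance at each candidate:
  Red (9, 5): total = 1043
  Blue (0, 6): total = 1661
  Green (6, 10): total = 1809
  Amber (5, 0): total = 1370
Minimum is at Red with total 1043 blocks.

Red, total 1043 blocks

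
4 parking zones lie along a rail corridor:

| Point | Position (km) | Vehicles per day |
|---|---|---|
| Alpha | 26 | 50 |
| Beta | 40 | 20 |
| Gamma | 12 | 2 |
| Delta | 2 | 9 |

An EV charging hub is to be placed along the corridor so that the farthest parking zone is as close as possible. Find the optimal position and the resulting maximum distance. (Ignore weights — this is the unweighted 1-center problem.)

The 1-center on a line is the midpoint of the two extreme points: leftmost at 2, rightmost at 40.
Optimal location = (2 + 40)/2 = 21; maximum distance = (40 − 2)/2 = 19.

location 21, max distance 19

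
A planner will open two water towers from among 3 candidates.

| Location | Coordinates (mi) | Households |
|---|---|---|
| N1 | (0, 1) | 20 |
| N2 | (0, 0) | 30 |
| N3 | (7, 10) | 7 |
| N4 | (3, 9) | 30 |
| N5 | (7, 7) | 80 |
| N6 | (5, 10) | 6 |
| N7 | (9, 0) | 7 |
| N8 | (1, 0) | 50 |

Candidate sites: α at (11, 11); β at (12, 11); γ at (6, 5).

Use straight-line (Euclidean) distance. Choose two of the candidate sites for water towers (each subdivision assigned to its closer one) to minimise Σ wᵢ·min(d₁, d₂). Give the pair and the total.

{α, γ}, total 1161.2

Evaluate every pair (each demand assigned to the nearer of the two):
  {α, γ}: total = 1161.2
  {β, γ}: total = 1168.1
  {α, β}: total = 2350.9
Best pair: {α, γ} with total 1161.2.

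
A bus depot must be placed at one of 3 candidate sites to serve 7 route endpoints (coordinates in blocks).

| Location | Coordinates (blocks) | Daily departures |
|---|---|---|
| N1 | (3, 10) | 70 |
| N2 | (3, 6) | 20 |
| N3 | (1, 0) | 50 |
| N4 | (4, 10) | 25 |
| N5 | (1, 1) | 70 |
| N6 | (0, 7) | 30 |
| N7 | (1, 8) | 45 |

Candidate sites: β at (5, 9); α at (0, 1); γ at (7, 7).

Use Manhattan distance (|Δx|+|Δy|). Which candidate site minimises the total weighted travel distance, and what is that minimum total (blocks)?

Total weighted distance at each candidate:
  β (5, 9): total = 2285
  α (0, 1): total = 2035
  γ (7, 7): total = 2755
Minimum is at α with total 2035 blocks.

α, total 2035 blocks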